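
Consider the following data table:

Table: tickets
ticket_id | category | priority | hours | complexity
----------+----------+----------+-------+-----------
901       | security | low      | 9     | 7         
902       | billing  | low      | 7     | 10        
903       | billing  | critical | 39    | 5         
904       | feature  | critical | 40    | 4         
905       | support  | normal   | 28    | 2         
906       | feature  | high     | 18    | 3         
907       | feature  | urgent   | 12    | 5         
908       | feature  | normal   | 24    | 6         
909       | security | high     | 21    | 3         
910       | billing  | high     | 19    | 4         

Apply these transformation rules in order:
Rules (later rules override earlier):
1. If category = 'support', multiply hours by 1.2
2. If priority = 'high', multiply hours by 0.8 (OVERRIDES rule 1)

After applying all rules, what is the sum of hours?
211.0

Step 1: Rule 2 takes priority for records with priority = 'high'
  - 3 records: 58 × 0.8 = 46.4
Step 2: Rule 1 applies to remaining records with category = 'support'
  - 1 records: 28 × 1.2 = 33.6
Step 3: Other records unchanged: 131
Step 4: Final sum = 46.4 + 33.6 + 131 = 211.0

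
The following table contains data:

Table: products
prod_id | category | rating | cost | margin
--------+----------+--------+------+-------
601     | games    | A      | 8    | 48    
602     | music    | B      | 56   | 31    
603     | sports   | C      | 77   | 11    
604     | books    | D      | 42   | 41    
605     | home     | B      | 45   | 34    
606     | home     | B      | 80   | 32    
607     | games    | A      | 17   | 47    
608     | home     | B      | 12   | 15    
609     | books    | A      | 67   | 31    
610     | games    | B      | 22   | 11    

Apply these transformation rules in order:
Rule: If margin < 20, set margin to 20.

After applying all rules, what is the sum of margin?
324

Step 1: 3 records have margin < 20
Step 2: These records originally summed to 37
Step 3: After setting to minimum: 3 × 20 = 60
Step 4: Unaffected records sum: 264
Step 5: Final sum = 60 + 264 = 324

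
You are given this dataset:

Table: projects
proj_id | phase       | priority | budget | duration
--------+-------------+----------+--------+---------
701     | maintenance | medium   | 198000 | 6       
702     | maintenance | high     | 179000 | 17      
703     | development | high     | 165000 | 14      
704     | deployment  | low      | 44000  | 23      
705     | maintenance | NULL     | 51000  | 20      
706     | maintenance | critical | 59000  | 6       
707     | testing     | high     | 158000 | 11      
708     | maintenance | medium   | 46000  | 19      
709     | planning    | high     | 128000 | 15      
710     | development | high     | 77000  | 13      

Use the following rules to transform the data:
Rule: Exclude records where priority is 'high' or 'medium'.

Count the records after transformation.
3

Step 1: Count records to exclude
  - 5 (high) + 2 (medium) = 7 records
Step 2: Total records: 10
Step 3: Remaining = 10 - 7 = 3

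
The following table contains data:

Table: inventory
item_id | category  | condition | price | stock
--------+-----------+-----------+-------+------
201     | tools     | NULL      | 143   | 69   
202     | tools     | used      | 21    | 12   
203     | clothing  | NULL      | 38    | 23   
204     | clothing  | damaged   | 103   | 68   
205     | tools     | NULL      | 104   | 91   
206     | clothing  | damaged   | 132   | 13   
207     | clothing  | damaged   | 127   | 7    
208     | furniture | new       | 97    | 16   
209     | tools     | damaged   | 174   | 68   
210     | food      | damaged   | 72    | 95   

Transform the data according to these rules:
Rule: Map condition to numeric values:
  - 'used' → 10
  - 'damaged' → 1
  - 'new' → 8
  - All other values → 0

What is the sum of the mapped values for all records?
23

Step 1: Apply mapping to each record
Step 2: Count by status:
  'used': 1 records × 10 = 10
  'damaged': 5 records × 1 = 5
  'new': 1 records × 8 = 8
Step 3: Sum all mapped values = 23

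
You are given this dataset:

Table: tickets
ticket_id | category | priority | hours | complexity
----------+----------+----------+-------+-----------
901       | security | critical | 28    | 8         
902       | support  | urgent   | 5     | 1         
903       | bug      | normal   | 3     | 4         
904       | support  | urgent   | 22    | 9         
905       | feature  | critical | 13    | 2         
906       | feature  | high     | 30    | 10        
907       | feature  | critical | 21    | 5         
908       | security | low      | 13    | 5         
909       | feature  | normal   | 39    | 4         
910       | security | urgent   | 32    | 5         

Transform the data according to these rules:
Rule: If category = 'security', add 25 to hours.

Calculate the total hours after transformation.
281

Step 1: Count records where category = 'security': 3
Step 2: Total bonus added: 3 × 25 = 75
Step 3: Original sum of hours: 206
Step 4: Final sum = 206 + 75 = 281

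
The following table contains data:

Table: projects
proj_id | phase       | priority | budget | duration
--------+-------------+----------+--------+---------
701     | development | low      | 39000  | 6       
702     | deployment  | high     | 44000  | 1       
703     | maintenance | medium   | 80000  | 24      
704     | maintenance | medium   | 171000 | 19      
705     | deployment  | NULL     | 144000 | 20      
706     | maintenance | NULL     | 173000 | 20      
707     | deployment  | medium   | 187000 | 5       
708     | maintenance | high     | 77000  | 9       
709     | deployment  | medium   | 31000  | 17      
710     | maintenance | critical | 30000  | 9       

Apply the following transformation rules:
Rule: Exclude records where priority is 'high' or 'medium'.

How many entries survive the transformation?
4

Step 1: Count records to exclude
  - 2 (high) + 4 (medium) = 6 records
Step 2: Total records: 10
Step 3: Remaining = 10 - 6 = 4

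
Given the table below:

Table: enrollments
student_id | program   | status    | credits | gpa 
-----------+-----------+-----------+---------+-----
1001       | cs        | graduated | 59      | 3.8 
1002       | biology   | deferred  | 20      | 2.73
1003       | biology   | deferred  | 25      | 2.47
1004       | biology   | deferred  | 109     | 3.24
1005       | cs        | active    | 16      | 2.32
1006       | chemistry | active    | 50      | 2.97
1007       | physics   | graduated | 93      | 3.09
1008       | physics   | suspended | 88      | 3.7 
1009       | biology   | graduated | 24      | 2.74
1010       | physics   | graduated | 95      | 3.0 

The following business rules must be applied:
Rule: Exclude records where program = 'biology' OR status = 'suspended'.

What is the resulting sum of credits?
313

Step 1: Find records where program = 'biology' OR status = 'suspended'
Step 2: 5 records match, summing to 266
Step 3: Original sum: 579
Step 4: Remaining sum = 579 - 266 = 313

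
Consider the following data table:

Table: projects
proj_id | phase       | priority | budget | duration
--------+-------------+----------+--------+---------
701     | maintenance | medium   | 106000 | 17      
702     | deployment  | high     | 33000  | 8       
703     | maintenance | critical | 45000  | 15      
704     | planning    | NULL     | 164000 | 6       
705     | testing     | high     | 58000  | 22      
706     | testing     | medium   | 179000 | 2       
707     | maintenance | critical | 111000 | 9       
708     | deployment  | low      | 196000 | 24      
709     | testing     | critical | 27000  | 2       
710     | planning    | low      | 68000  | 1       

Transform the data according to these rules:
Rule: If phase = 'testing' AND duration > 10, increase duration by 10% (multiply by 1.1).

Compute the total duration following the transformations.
108.2

Step 1: Find records where phase = 'testing' AND duration > 10
Step 2: 1 records match, summing to 22
Step 3: After multiplier: 22 × 1.1 = 24.2
Step 4: Unaffected records sum: 84
Step 5: Final sum = 24.2 + 84 = 108.2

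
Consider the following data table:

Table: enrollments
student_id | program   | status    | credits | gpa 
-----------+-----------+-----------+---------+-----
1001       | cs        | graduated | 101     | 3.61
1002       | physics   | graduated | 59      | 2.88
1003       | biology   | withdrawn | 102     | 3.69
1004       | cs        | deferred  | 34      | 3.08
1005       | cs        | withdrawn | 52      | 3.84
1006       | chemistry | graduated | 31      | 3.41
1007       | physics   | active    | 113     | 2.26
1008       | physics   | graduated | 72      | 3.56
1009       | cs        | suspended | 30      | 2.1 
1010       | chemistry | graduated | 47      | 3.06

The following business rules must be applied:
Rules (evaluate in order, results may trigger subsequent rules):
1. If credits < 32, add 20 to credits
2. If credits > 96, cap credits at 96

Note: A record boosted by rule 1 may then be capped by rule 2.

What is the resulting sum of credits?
653

Step 1: Apply rule 1 to records with credits < 32
  - 2 records get bonus of 20
  - Of these, 0 records then exceed 96 and get capped
Step 2: Apply rule 2 to records with credits > 96
  - 3 records (original) are capped
Step 3: Calculate final sum = 653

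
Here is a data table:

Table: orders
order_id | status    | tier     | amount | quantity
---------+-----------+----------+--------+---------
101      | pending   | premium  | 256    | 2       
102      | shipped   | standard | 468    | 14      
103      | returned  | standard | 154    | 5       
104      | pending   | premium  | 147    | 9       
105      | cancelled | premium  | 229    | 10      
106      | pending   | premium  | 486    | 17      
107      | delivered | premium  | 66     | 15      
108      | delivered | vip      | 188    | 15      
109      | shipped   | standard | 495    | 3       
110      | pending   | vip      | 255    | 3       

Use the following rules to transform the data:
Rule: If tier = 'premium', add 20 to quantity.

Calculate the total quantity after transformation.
193

Step 1: Count records where tier = 'premium': 5
Step 2: Total bonus added: 5 × 20 = 100
Step 3: Original sum of quantity: 93
Step 4: Final sum = 93 + 100 = 193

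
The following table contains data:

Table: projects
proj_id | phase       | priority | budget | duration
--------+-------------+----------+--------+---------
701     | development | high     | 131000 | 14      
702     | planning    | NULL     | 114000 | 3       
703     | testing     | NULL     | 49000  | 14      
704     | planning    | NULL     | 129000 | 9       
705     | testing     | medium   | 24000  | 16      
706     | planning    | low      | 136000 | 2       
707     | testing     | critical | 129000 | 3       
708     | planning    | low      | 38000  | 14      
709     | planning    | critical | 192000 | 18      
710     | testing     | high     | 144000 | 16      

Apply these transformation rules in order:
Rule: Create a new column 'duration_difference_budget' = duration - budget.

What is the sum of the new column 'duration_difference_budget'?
-1085891

Step 1: For each record, compute duration - budget
Example calculations:
  14 - 131000 = -130986
  3 - 114000 = -113997
  14 - 49000 = -48986
  ...
Step 2: Sum all derived values
Step 3: Total = -1085891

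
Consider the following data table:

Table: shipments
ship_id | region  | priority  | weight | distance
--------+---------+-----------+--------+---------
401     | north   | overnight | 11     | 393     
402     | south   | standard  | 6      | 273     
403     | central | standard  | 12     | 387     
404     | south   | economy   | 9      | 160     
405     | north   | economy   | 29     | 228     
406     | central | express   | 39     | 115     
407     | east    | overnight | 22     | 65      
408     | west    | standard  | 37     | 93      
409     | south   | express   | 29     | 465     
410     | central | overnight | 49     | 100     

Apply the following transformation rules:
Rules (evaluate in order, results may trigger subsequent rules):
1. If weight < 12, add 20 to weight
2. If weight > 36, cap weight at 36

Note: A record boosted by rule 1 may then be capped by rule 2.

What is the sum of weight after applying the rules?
286

Step 1: Apply rule 1 to records with weight < 12
  - 3 records get bonus of 20
  - Of these, 0 records then exceed 36 and get capped
Step 2: Apply rule 2 to records with weight > 36
  - 3 records (original) are capped
Step 3: Calculate final sum = 286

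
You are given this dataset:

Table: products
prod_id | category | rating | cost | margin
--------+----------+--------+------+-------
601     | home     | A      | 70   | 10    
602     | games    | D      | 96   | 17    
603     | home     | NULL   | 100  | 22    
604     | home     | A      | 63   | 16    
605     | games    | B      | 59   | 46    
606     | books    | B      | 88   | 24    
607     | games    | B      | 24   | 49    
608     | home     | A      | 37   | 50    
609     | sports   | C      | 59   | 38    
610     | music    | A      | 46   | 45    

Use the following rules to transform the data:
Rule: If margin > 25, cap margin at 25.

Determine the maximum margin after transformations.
25

Step 1: Original maximum margin = 50
Step 2: Apply cap at 25
Step 3: 5 records had margin > 25 and were capped
Step 4: Maximum after transformation = 25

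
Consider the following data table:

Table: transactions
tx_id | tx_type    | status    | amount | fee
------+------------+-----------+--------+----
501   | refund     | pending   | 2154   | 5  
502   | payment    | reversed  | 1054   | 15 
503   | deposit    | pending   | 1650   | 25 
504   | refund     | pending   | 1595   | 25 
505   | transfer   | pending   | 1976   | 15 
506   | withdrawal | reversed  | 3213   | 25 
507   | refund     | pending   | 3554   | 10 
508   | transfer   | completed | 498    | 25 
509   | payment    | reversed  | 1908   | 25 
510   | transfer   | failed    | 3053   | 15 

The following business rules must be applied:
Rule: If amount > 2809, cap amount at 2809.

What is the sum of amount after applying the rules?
19262

Step 1: 3 records have amount > 2809
Step 2: These records originally summed to 9820
Step 3: After capping: 3 × 2809 = 8427
Step 4: Unaffected records sum: 10835
Step 5: Final sum = 8427 + 10835 = 19262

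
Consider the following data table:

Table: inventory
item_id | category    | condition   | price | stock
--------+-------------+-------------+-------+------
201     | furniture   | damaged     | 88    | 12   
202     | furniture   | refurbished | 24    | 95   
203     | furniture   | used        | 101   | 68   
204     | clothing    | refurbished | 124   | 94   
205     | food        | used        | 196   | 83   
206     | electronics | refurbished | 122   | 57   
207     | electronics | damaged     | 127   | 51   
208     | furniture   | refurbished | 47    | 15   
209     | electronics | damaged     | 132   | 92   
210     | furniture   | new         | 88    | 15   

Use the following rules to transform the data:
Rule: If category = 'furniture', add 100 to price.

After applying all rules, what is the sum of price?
1549

Step 1: Count records where category = 'furniture': 5
Step 2: Total bonus added: 5 × 100 = 500
Step 3: Original sum of price: 1049
Step 4: Final sum = 1049 + 500 = 1549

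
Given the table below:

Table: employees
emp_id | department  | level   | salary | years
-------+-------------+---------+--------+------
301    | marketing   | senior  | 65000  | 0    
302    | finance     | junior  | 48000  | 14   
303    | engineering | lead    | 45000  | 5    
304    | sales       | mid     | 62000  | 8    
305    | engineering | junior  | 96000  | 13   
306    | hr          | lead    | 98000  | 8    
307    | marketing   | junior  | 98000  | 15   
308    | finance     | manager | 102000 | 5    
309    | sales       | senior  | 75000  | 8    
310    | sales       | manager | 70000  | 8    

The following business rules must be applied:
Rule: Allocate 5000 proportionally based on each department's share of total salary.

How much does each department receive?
engineering: 928.85, finance: 988.14, hr: 645.59, marketing: 1073.78, sales: 1363.64

Step 1: Calculate total salary = 759000
Step 2: Calculate each department's proportion:
  engineering: 141000/759000 = 18.58% → 928.85
  finance: 150000/759000 = 19.76% → 988.14
  hr: 98000/759000 = 12.91% → 645.59
  marketing: 163000/759000 = 21.48% → 1073.78
  sales: 207000/759000 = 27.27% → 1363.64
Step 3: Verify: sum of allocations ≈ 5000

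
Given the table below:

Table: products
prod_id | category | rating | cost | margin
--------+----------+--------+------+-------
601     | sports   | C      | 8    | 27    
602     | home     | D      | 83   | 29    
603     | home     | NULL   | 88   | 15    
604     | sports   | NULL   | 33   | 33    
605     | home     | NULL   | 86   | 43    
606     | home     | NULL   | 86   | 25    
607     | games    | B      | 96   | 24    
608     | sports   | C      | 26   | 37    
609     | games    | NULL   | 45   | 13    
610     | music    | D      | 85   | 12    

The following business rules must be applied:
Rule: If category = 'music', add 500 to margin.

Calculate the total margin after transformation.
758

Step 1: Count records where category = 'music': 1
Step 2: Total bonus added: 1 × 500 = 500
Step 3: Original sum of margin: 258
Step 4: Final sum = 258 + 500 = 758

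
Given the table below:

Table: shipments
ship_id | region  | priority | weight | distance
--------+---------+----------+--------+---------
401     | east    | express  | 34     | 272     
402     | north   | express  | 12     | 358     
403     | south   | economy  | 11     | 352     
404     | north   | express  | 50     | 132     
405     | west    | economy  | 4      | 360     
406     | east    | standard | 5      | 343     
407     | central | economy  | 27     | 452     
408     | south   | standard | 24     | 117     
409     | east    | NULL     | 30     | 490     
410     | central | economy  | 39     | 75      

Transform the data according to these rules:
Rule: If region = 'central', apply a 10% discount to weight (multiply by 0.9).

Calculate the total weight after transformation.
229.4

Step 1: Records with region = 'central' have total weight = 66
Step 2: Apply multiplier: 66 × 0.9 = 59.4
Step 3: Other records total: 170
Step 4: Final sum = 59.4 + 170 = 229.4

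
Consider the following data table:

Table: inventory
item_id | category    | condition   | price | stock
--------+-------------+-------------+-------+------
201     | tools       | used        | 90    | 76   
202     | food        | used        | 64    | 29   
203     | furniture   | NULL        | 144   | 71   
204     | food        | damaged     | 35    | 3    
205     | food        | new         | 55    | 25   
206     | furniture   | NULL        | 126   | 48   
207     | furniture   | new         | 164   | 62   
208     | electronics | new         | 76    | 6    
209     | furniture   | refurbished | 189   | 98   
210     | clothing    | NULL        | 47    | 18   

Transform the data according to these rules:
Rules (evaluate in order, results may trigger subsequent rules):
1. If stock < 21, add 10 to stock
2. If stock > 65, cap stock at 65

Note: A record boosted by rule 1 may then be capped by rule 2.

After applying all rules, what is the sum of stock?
416

Step 1: Apply rule 1 to records with stock < 21
  - 3 records get bonus of 10
  - Of these, 0 records then exceed 65 and get capped
Step 2: Apply rule 2 to records with stock > 65
  - 3 records (original) are capped
Step 3: Calculate final sum = 416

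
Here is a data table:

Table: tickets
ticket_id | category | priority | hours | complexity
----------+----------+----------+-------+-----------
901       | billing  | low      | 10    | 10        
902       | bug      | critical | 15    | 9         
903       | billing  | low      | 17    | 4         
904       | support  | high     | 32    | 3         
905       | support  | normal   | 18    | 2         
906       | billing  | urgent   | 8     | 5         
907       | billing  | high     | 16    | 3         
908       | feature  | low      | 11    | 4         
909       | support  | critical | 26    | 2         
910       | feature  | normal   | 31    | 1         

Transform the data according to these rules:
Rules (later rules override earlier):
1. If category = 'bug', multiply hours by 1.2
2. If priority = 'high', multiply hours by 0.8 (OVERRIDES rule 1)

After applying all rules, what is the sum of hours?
177.4

Step 1: Rule 2 takes priority for records with priority = 'high'
  - 2 records: 48 × 0.8 = 38.4
Step 2: Rule 1 applies to remaining records with category = 'bug'
  - 1 records: 15 × 1.2 = 18.0
Step 3: Other records unchanged: 121
Step 4: Final sum = 38.4 + 18.0 + 121 = 177.4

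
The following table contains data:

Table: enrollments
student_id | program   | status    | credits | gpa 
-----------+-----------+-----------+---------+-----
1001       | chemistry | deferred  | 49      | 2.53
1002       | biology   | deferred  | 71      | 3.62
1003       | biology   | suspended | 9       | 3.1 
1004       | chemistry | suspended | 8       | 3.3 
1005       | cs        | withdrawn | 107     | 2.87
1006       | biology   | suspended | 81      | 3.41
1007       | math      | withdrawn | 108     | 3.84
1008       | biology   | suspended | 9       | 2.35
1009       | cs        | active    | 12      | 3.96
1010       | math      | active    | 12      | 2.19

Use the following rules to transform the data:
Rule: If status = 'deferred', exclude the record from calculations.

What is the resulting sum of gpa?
25.02

Step 1: Identify records where status = 'deferred'
Step 2: The excluded records sum to 6.15
Step 3: Original total gpa = 31.17
Step 4: Remaining total = 31.17 - 6.15 = 25.02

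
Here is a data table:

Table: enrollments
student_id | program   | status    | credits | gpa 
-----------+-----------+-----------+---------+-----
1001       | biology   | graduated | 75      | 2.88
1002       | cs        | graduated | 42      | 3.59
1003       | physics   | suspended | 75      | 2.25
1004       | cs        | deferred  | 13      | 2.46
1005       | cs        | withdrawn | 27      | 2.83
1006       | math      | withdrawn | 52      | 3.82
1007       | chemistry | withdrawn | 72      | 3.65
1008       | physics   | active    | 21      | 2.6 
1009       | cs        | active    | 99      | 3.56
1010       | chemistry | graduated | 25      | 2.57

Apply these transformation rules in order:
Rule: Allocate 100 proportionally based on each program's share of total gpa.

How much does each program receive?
biology: 9.53, chemistry: 20.59, cs: 41.18, math: 12.64, physics: 16.05

Step 1: Calculate total gpa = 30.21
Step 2: Calculate each program's proportion:
  biology: 2.88/30.21 = 9.53% → 9.53
  chemistry: 6.22/30.21 = 20.59% → 20.59
  cs: 12.44/30.21 = 41.18% → 41.18
  math: 3.82/30.21 = 12.64% → 12.64
  physics: 4.85/30.21 = 16.05% → 16.05
Step 3: Verify: sum of allocations ≈ 100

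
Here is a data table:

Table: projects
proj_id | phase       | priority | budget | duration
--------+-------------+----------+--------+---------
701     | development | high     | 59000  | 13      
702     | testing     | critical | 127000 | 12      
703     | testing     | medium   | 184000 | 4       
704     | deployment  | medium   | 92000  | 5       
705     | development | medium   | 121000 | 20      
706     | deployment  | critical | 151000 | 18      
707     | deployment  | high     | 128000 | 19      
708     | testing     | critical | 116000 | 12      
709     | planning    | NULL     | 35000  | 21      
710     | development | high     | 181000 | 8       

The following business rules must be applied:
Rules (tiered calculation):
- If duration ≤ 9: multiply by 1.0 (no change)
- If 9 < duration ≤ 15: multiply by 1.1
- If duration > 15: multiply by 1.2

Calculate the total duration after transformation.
151.3

Step 1: Tier 1 (duration ≤ 9): 3 records, sum = 17 × 1.0 = 17.0
Step 2: Tier 2 (9 < duration ≤ 15): 3 records, sum = 37 × 1.1 = 40.7
Step 3: Tier 3 (duration > 15): 4 records, sum = 78 × 1.2 = 93.6
Step 4: Final sum = 17.0 + 40.7 + 93.6 = 151.3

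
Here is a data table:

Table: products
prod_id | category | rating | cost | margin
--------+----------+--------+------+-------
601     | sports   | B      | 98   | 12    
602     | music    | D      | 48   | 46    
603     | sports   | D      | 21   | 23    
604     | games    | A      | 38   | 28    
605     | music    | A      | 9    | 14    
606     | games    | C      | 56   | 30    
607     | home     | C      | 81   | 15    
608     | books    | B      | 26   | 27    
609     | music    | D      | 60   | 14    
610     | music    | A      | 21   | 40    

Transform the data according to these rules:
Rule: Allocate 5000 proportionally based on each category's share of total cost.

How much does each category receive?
books: 283.84, games: 1026.2, home: 884.28, music: 1506.55, sports: 1299.13

Step 1: Calculate total cost = 458
Step 2: Calculate each category's proportion:
  books: 26/458 = 5.68% → 283.84
  games: 94/458 = 20.52% → 1026.2
  home: 81/458 = 17.69% → 884.28
  music: 138/458 = 30.13% → 1506.55
  sports: 119/458 = 25.98% → 1299.13
Step 3: Verify: sum of allocations ≈ 5000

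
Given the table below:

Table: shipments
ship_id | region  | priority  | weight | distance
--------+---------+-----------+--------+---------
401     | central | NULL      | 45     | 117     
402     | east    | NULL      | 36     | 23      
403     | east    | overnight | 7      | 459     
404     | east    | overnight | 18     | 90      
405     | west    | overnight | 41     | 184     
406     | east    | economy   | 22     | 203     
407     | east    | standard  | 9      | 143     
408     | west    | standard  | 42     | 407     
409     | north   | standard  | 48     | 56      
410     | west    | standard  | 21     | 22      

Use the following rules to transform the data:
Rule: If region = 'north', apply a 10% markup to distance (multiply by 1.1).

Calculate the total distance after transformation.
1709.6

Step 1: Records with region = 'north' have total distance = 56
Step 2: Apply multiplier: 56 × 1.1 = 61.6
Step 3: Other records total: 1648
Step 4: Final sum = 61.6 + 1648 = 1709.6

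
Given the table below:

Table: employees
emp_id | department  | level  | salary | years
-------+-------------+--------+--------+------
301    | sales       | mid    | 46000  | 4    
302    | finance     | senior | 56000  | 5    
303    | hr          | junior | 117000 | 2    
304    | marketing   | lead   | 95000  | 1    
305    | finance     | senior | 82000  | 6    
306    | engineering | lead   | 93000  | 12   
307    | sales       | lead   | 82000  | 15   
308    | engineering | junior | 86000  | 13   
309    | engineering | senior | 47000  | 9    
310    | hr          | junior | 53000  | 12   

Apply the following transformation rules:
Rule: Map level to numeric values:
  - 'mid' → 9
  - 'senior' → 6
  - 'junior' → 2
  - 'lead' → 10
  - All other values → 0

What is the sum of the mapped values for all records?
63

Step 1: Apply mapping to each record
Step 2: Count by status:
  'mid': 1 records × 9 = 9
  'senior': 3 records × 6 = 18
  'junior': 3 records × 2 = 6
  'lead': 3 records × 10 = 30
Step 3: Sum all mapped values = 63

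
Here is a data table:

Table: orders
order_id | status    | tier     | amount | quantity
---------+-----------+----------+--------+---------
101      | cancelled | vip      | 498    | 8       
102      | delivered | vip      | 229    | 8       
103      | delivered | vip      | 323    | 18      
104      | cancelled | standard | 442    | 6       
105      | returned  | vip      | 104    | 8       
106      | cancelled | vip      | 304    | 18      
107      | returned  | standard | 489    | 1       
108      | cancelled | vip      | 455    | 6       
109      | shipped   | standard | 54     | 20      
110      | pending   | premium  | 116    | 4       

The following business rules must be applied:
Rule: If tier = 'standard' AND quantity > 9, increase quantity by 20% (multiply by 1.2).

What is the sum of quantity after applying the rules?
101.0

Step 1: Find records where tier = 'standard' AND quantity > 9
Step 2: 1 records match, summing to 20
Step 3: After multiplier: 20 × 1.2 = 24.0
Step 4: Unaffected records sum: 77
Step 5: Final sum = 24.0 + 77 = 101.0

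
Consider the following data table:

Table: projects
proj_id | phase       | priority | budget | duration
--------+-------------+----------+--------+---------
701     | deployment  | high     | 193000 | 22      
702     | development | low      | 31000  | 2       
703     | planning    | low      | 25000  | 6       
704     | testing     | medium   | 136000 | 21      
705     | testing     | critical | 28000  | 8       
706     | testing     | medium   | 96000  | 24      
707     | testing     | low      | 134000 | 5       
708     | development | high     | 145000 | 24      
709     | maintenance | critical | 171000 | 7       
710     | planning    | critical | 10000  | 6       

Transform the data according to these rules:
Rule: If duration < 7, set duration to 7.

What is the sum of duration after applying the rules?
134

Step 1: 4 records have duration < 7
Step 2: These records originally summed to 19
Step 3: After setting to minimum: 4 × 7 = 28
Step 4: Unaffected records sum: 106
Step 5: Final sum = 28 + 106 = 134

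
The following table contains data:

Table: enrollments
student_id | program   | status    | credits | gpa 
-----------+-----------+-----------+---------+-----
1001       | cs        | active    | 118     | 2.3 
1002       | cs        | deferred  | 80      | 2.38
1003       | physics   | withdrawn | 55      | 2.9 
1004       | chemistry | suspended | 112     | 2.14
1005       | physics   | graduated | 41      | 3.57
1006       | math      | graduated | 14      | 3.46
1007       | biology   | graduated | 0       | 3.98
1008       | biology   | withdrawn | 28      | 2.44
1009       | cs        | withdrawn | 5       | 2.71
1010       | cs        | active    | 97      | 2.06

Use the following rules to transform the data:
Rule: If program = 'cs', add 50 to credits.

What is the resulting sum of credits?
750

Step 1: Count records where program = 'cs': 4
Step 2: Total bonus added: 4 × 50 = 200
Step 3: Original sum of credits: 550
Step 4: Final sum = 550 + 200 = 750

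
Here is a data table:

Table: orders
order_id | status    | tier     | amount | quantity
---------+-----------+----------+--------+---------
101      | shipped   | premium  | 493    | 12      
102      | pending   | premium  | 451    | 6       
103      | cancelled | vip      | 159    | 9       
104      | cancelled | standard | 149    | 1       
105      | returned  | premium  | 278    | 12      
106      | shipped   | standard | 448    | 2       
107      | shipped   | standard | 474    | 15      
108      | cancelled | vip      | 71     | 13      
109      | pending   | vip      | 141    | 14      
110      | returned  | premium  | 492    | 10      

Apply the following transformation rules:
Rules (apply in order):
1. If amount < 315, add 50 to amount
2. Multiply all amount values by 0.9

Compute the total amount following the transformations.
3065.4

Step 1: Apply Rule 1 - Add 50 to records with amount < 315
  - 5 records affected: 798 + (5 × 50) = 1048
  - Unaffected records: 2358
  - Sum after Rule 1: 3406
Step 2: Apply Rule 2 - Multiply all by 0.9
  - 3406 × 0.9 = 3065.4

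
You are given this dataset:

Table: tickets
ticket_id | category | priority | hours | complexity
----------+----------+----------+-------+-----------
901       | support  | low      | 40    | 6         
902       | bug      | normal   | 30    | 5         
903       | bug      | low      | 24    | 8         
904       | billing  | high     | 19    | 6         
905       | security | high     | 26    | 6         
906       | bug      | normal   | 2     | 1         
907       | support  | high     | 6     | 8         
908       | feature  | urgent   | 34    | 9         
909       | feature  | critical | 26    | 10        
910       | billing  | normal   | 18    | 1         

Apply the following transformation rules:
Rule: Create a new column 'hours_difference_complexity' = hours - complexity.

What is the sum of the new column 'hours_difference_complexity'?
165

Step 1: For each record, compute hours - complexity
Example calculations:
  40 - 6 = 34
  30 - 5 = 25
  24 - 8 = 16
  ...
Step 2: Sum all derived values
Step 3: Total = 165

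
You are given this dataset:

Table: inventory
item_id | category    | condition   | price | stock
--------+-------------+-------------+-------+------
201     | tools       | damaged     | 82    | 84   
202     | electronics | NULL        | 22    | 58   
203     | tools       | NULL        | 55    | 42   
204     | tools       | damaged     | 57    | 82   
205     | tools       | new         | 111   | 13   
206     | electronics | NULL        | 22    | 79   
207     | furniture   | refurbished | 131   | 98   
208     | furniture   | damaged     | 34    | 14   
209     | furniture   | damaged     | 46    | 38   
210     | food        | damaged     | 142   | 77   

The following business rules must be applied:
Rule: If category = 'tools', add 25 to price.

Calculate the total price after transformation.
802

Step 1: Count records where category = 'tools': 4
Step 2: Total bonus added: 4 × 25 = 100
Step 3: Original sum of price: 702
Step 4: Final sum = 702 + 100 = 802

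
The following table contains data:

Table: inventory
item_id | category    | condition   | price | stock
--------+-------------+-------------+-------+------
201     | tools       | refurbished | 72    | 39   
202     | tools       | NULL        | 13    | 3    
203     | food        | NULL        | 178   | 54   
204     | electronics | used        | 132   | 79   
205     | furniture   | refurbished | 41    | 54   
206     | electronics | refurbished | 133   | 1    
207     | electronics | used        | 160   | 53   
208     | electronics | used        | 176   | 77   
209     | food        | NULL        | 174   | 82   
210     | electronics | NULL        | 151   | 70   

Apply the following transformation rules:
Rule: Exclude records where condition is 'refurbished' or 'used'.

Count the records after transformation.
4

Step 1: Count records to exclude
  - 3 (refurbished) + 3 (used) = 6 records
Step 2: Total records: 10
Step 3: Remaining = 10 - 6 = 4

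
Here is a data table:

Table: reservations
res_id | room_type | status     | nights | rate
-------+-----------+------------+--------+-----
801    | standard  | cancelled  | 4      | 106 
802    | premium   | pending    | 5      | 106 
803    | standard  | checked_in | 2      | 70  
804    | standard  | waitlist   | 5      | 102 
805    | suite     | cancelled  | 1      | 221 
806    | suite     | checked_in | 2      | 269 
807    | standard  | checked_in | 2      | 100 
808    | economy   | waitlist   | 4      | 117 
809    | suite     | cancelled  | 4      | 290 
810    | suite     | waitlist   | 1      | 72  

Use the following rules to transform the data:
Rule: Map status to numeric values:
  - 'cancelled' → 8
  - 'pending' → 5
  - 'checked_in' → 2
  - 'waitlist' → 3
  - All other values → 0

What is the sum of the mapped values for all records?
44

Step 1: Apply mapping to each record
Step 2: Count by status:
  'cancelled': 3 records × 8 = 24
  'pending': 1 records × 5 = 5
  'checked_in': 3 records × 2 = 6
  'waitlist': 3 records × 3 = 9
Step 3: Sum all mapped values = 44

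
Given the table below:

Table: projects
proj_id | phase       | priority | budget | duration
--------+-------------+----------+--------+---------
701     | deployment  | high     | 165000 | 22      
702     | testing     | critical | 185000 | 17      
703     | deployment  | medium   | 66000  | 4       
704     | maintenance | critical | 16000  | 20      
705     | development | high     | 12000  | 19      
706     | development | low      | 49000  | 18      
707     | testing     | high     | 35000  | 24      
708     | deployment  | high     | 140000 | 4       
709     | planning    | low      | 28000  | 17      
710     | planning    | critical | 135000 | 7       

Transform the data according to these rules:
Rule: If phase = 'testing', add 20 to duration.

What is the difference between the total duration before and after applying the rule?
40

Step 1: Original sum of duration = 152
Step 2: 2 records have phase = 'testing'
Step 3: Each affected record changes by 20
Step 4: Total change = 2 × 20 = 40
Step 5: New sum = 152 + 40 = 192
Step 6: Difference = |192 - 152| = 40
        (Sum increased by 40)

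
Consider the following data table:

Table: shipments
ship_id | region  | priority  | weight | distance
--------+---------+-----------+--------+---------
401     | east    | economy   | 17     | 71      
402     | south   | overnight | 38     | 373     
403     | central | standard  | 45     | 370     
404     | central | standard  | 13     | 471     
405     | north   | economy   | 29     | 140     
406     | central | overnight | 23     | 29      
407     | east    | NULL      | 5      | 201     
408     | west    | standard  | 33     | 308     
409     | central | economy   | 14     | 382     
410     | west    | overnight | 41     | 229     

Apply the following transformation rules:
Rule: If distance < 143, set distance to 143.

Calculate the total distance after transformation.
2763

Step 1: 3 records have distance < 143
Step 2: These records originally summed to 240
Step 3: After setting to minimum: 3 × 143 = 429
Step 4: Unaffected records sum: 2334
Step 5: Final sum = 429 + 2334 = 2763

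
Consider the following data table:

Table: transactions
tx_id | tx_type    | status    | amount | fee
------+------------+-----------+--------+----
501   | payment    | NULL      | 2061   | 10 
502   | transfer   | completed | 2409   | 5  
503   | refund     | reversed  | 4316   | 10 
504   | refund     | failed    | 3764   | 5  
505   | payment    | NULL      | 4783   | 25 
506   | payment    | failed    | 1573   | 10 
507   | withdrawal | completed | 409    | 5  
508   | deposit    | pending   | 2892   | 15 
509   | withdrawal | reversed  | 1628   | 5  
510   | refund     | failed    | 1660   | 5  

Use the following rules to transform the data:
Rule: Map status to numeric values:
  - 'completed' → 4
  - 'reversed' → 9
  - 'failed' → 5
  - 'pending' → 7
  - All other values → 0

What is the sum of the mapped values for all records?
48

Step 1: Apply mapping to each record
Step 2: Count by status:
  'completed': 2 records × 4 = 8
  'reversed': 2 records × 9 = 18
  'failed': 3 records × 5 = 15
  'pending': 1 records × 7 = 7
Step 3: Sum all mapped values = 48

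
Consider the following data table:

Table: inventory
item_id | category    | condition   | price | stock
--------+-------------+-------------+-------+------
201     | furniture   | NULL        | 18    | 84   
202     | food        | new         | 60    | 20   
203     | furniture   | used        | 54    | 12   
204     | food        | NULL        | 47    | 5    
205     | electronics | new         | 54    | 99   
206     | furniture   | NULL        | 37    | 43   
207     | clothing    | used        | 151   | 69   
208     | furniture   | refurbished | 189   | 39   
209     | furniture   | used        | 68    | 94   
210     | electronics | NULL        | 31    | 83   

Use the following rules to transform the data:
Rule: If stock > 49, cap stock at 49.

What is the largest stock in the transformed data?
49

Step 1: Original maximum stock = 99
Step 2: Apply cap at 49
Step 3: 5 records had stock > 49 and were capped
Step 4: Maximum after transformation = 49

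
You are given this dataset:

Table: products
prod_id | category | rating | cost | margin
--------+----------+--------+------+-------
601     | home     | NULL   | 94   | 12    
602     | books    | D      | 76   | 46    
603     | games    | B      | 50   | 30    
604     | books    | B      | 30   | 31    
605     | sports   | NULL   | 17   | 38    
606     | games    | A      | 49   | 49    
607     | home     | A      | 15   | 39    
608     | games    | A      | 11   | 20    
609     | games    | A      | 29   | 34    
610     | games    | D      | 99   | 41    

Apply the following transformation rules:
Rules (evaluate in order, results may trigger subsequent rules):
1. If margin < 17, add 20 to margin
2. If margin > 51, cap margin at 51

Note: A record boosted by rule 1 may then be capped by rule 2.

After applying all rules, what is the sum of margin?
360

Step 1: Apply rule 1 to records with margin < 17
  - 1 records get bonus of 20
  - Of these, 0 records then exceed 51 and get capped
Step 2: Apply rule 2 to records with margin > 51
  - 0 records (original) are capped
Step 3: Calculate final sum = 360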